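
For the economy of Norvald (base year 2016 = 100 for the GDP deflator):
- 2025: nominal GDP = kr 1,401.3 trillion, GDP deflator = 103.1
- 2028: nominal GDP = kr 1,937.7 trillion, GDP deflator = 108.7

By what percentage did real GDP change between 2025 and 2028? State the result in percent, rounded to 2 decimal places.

Real GDP 2025 = 1401.3 / 1.031 = 1359.17.
Real GDP 2028 = 1937.7 / 1.087 = 1782.61.
Real growth = 1782.61 / 1359.17 − 1 = 0.3115.

31.15%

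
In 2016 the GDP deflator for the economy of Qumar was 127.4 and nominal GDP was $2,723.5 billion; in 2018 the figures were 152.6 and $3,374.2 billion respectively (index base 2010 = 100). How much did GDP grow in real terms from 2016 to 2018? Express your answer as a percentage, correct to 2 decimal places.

Real GDP 2016 = 2723.5 / 1.274 = 2137.76.
Real GDP 2018 = 3374.2 / 1.526 = 2211.14.
Real growth = 2211.14 / 2137.76 − 1 = 0.0343.

3.43%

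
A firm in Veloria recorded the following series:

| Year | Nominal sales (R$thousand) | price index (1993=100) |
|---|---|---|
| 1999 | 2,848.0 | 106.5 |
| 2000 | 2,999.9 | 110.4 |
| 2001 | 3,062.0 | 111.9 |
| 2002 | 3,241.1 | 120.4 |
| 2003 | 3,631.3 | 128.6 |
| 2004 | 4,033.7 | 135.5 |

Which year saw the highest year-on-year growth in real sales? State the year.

2004

2000: real = 2999.9/1.104 = 2717.30; growth vs 1999 (2674.18) = 1.61%.
2001: real = 3062.0/1.119 = 2736.37; growth vs 2000 (2717.30) = 0.70%.
2002: real = 3241.1/1.204 = 2691.94; growth vs 2001 (2736.37) = -1.62%.
2003: real = 3631.3/1.286 = 2823.72; growth vs 2002 (2691.94) = 4.90%.
2004: real = 4033.7/1.355 = 2976.90; growth vs 2003 (2823.72) = 5.42%.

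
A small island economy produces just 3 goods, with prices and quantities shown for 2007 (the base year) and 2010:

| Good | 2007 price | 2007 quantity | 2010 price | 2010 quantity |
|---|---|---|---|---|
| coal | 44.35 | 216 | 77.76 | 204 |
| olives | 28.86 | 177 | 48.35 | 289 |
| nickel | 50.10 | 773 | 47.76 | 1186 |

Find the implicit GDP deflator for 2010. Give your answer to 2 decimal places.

112.59

Nominal GDP 2010 = 77.76·204 + 48.35·289 + 47.76·1186 = 86479.55.
Real GDP 2010 (at 2007 prices) = 44.35·204 + 28.86·289 + 50.10·1186 = 76806.54.
Deflator = Nominal/Real × 100 = 86479.55/76806.54 × 100 = 112.594.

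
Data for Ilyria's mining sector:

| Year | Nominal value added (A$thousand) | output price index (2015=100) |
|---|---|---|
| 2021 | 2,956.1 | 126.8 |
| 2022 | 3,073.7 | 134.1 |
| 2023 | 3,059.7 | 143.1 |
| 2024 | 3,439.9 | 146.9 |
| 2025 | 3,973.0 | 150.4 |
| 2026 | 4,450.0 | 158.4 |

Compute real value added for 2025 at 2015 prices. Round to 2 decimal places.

Real value added 2025 = 3973.0 / 1.504 = 2641.62.

A$2,641.62 thousand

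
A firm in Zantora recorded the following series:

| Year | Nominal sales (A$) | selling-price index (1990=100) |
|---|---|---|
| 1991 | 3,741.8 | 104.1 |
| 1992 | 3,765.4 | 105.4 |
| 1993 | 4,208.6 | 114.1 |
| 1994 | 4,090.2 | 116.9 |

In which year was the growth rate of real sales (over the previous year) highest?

1993

1992: real = 3765.4/1.054 = 3572.49; growth vs 1991 (3594.43) = -0.61%.
1993: real = 4208.6/1.141 = 3688.52; growth vs 1992 (3572.49) = 3.25%.
1994: real = 4090.2/1.169 = 3498.89; growth vs 1993 (3688.52) = -5.14%.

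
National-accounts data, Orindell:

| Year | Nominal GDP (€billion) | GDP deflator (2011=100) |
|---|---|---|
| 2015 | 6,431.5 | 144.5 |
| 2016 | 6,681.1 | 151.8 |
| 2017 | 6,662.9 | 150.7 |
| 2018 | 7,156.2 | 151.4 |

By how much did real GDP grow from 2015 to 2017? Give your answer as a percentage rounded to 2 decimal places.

-0.66%

Real GDP 2015 = 6431.5/1.445 = 4450.87.
Real GDP 2017 = 6662.9/1.507 = 4421.30.
Change = 4421.30/4450.87 − 1 = -0.0066.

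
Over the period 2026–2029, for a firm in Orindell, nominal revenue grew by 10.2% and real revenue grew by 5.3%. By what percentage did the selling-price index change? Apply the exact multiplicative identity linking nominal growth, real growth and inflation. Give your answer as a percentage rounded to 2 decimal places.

4.65%

(1 + g_nom) = (1 + g_real)(1 + π), so π = 1.1020 / 1.0530 − 1 = 0.04653.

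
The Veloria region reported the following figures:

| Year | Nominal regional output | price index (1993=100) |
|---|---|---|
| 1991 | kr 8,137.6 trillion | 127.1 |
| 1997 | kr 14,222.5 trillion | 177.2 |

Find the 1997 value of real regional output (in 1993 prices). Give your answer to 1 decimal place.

kr 8,026.2 trillion

Real regional output = Nominal / (price index/100) = 14222.5 / 1.772 = 8026.24.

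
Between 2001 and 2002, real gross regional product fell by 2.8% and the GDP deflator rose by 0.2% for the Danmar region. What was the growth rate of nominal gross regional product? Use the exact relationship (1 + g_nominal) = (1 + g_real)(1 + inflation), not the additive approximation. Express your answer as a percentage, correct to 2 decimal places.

-2.61%

(1 + g_nom) = (1 + g_real)(1 + π) = 0.9720 × 1.0020 = 0.97394.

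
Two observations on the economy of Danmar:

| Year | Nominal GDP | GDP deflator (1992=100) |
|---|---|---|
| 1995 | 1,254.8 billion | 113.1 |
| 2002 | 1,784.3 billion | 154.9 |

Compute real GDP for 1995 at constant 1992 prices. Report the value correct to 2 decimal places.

Real GDP = Nominal / (GDP deflator/100) = 1254.8 / 1.131 = 1109.46.

1,109.46 billion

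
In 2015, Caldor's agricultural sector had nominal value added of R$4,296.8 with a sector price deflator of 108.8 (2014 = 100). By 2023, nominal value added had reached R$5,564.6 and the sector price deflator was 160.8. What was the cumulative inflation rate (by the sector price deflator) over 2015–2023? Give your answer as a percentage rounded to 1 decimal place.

Price-level change = 160.8 / 108.8 − 1 = 0.4779.

47.8%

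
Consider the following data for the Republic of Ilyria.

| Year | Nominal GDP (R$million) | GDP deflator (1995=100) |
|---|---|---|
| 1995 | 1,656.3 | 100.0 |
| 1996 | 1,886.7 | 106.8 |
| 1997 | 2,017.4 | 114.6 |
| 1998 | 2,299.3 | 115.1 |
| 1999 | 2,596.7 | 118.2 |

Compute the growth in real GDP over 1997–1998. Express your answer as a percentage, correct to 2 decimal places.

13.48%

Real GDP 1997 = 2017.4/1.146 = 1760.38.
Real GDP 1998 = 2299.3/1.151 = 1997.65.
Change = 1997.65/1760.38 − 1 = 0.1348.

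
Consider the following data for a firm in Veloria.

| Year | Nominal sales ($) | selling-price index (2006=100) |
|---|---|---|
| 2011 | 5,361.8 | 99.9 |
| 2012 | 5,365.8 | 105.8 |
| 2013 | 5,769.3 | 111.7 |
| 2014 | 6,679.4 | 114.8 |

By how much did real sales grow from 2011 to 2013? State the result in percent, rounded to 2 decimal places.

-3.77%

Real sales 2011 = 5361.8/0.999 = 5367.17.
Real sales 2013 = 5769.3/1.117 = 5165.00.
Change = 5165.00/5367.17 − 1 = -0.0377.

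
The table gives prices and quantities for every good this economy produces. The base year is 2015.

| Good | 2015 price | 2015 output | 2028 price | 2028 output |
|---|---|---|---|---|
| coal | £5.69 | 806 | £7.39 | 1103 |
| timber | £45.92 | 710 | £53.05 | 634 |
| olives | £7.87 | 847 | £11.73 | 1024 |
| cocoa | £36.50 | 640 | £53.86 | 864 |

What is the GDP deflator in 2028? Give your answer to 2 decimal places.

133.80

Nominal GDP 2028 = 7.39·1103 + 53.05·634 + 11.73·1024 + 53.86·864 = 100331.43.
Real GDP 2028 (at 2015 prices) = 5.69·1103 + 45.92·634 + 7.87·1024 + 36.50·864 = 74984.23.
Deflator = Nominal/Real × 100 = 100331.43/74984.23 × 100 = 133.803.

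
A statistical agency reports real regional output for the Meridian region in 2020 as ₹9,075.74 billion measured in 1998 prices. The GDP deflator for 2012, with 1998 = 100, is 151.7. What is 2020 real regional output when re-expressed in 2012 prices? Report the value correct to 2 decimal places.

Real regional output in 2012 prices = Real regional output in 1998 prices × (P_2012/P_1998) = 9075.74 × 1.517 = 13767.90.

₹13,767.90 billion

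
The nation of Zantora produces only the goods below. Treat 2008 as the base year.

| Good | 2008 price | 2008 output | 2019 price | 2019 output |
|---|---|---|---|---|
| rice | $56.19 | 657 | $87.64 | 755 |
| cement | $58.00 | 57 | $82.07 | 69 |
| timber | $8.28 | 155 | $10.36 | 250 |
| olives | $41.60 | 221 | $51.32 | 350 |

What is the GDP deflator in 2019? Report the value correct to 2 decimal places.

Nominal GDP 2019 = 87.64·755 + 82.07·69 + 10.36·250 + 51.32·350 = 92383.03.
Real GDP 2019 (at 2008 prices) = 56.19·755 + 58.00·69 + 8.28·250 + 41.60·350 = 63055.45.
Deflator = Nominal/Real × 100 = 92383.03/63055.45 × 100 = 146.511.

146.51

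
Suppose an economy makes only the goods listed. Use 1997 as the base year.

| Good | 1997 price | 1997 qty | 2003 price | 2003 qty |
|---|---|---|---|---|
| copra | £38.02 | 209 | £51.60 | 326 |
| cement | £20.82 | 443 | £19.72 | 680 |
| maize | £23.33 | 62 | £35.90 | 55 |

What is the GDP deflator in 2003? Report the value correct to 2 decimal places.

115.70

Nominal GDP 2003 = 51.60·326 + 19.72·680 + 35.90·55 = 32205.70.
Real GDP 2003 (at 1997 prices) = 38.02·326 + 20.82·680 + 23.33·55 = 27835.27.
Deflator = Nominal/Real × 100 = 32205.70/27835.27 × 100 = 115.701.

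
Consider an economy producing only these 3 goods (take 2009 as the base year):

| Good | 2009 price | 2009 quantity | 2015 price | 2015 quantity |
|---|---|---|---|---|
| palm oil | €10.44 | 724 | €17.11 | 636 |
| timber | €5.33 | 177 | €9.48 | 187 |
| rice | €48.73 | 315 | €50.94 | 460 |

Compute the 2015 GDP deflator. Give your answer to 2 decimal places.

120.08

Nominal GDP 2015 = 17.11·636 + 9.48·187 + 50.94·460 = 36087.12.
Real GDP 2015 (at 2009 prices) = 10.44·636 + 5.33·187 + 48.73·460 = 30052.35.
Deflator = Nominal/Real × 100 = 36087.12/30052.35 × 100 = 120.081.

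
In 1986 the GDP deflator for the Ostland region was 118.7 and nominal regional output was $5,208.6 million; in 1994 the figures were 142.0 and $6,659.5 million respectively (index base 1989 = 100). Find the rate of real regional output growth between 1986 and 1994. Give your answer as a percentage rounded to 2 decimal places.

6.88%

Deflate each year: 1986 → 5208.6/1.187 = 4388.04; 1994 → 6659.5/1.420 = 4689.79.
So real regional output changed by 4689.79/4388.04 − 1 = 0.0688, i.e. 6.88%.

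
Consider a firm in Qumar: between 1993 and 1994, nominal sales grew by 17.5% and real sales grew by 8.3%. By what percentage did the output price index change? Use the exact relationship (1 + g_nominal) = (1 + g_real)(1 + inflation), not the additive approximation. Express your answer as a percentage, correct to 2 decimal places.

(1 + g_nom) = (1 + g_real)(1 + π), so π = 1.1750 / 1.0830 − 1 = 0.08495.

8.49%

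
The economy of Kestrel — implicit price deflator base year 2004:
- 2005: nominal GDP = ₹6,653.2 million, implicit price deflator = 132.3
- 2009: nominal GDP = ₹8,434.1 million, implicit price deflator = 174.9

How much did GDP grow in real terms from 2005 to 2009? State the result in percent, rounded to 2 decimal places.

-4.11%

Real GDP 2005 = 6653.2 / 1.323 = 5028.87.
Real GDP 2009 = 8434.1 / 1.749 = 4822.24.
Real growth = 4822.24 / 5028.87 − 1 = -0.0411.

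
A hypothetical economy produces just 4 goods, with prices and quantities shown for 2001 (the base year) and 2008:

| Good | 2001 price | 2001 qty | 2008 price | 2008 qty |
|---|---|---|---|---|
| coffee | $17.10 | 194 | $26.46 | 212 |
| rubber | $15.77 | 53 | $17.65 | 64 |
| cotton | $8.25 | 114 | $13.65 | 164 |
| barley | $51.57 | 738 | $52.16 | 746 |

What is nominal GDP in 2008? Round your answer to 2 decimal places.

$47889.08

Nominal GDP 2008 = Σ (p_2008 × q_2008) = 26.46·212 + 17.65·64 + 13.65·164 + 52.16·746 = 47889.08.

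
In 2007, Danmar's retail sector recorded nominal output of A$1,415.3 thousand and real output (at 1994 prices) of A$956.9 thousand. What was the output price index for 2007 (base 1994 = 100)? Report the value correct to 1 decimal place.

output price index = (Nominal / Real) × 100 = 1415.3 / 956.9 × 100 = 147.90.

147.9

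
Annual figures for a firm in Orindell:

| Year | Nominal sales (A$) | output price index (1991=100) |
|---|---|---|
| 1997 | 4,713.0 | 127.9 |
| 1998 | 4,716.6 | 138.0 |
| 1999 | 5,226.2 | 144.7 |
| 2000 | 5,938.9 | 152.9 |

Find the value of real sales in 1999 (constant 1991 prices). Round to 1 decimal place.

A$3,611.7

Real sales 1999 = 5226.2 / 1.447 = 3611.75.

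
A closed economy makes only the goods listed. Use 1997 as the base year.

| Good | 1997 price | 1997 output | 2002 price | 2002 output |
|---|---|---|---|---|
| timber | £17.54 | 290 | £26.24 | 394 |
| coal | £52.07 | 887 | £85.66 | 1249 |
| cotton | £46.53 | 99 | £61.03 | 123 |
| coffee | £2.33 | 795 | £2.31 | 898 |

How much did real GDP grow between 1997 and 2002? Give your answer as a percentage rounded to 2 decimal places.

Real GDP 1997 = Nominal GDP 1997 = 17.54·290 + 52.07·887 + 46.53·99 + 2.33·795 = 57731.51.
Real GDP 2002 (at 1997 prices) = 17.54·394 + 52.07·1249 + 46.53·123 + 2.33·898 = 79761.72.
Real growth = 79761.72/57731.51 − 1 = 0.3816.

38.16%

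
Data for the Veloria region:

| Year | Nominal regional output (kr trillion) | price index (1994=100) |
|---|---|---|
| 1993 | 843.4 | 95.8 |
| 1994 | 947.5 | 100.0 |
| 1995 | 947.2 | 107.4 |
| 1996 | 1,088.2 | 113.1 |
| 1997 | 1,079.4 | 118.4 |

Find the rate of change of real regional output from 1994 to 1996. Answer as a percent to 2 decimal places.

1.55%

Real regional output 1994 = 947.5/1.000 = 947.50.
Real regional output 1996 = 1088.2/1.131 = 962.16.
Change = 962.16/947.50 − 1 = 0.0155.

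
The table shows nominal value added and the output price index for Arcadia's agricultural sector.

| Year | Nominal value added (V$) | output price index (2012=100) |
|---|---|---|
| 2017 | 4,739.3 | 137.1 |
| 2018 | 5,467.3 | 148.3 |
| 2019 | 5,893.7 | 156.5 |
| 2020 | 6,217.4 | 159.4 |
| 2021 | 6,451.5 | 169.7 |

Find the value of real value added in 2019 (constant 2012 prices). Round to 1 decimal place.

V$3,765.9

Real value added 2019 = 5893.7 / 1.565 = 3765.94.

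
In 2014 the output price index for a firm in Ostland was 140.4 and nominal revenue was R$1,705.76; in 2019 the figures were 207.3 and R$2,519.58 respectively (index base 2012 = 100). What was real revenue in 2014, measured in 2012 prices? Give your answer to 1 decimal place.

Real revenue = Nominal / (output price index/100) = 1705.76 / 1.404 = 1214.93.

R$1,214.9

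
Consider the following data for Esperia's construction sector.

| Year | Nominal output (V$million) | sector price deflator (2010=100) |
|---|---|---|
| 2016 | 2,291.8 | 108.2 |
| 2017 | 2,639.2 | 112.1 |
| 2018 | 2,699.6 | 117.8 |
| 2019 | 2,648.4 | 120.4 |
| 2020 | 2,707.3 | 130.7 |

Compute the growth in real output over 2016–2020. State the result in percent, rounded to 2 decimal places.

Real output 2016 = 2291.8/1.082 = 2118.11.
Real output 2020 = 2707.3/1.307 = 2071.38.
Change = 2071.38/2118.11 − 1 = -0.0221.

-2.21%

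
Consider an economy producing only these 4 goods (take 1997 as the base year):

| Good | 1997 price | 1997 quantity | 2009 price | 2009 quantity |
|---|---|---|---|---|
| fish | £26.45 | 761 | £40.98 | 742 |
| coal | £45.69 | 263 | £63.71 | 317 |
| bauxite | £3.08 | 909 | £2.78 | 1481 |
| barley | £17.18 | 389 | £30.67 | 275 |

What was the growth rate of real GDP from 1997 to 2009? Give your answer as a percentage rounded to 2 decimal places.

Real GDP 1997 = Nominal GDP 1997 = 26.45·761 + 45.69·263 + 3.08·909 + 17.18·389 = 41627.66.
Real GDP 2009 (at 1997 prices) = 26.45·742 + 45.69·317 + 3.08·1481 + 17.18·275 = 43395.61.
Real growth = 43395.61/41627.66 − 1 = 0.0425.

4.25%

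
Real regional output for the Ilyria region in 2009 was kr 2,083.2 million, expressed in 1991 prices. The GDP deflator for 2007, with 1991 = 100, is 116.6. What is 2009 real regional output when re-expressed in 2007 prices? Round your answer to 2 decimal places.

kr 2,429.01 million

Real regional output in 2007 prices = Real regional output in 1991 prices × (P_2007/P_1991) = 2083.2 × 1.166 = 2429.01.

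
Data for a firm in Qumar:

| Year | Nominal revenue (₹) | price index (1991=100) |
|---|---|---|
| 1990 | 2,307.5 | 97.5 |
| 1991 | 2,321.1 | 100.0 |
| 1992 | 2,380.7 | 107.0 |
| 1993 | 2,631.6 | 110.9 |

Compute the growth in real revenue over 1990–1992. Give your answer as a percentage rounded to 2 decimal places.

-5.99%

Real revenue 1990 = 2307.5/0.975 = 2366.67.
Real revenue 1992 = 2380.7/1.070 = 2224.95.
Change = 2224.95/2366.67 − 1 = -0.0599.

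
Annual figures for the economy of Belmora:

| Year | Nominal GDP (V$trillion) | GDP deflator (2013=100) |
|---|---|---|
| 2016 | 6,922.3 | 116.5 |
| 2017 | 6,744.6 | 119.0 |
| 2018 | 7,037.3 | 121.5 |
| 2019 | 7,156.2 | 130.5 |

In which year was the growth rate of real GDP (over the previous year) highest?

2017: real = 6744.6/1.190 = 5667.73; growth vs 2016 (5941.89) = -4.61%.
2018: real = 7037.3/1.215 = 5792.02; growth vs 2017 (5667.73) = 2.19%.
2019: real = 7156.2/1.305 = 5483.68; growth vs 2018 (5792.02) = -5.32%.

2018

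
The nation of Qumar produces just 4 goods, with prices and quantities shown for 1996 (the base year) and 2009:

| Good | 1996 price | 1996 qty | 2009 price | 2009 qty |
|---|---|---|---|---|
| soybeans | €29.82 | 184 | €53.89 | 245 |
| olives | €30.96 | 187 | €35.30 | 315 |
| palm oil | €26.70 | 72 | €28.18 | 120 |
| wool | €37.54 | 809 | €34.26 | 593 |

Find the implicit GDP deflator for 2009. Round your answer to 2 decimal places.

Nominal GDP 2009 = 53.89·245 + 35.30·315 + 28.18·120 + 34.26·593 = 48020.33.
Real GDP 2009 (at 1996 prices) = 29.82·245 + 30.96·315 + 26.70·120 + 37.54·593 = 42523.52.
Deflator = Nominal/Real × 100 = 48020.33/42523.52 × 100 = 112.927.

112.93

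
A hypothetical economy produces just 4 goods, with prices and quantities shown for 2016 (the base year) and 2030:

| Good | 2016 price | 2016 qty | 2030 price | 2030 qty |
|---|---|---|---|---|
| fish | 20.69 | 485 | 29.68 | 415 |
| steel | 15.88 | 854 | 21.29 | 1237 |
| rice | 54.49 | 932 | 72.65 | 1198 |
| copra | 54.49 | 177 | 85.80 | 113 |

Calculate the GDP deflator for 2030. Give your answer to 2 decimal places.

Nominal GDP 2030 = 29.68·415 + 21.29·1237 + 72.65·1198 + 85.80·113 = 135383.03.
Real GDP 2030 (at 2016 prices) = 20.69·415 + 15.88·1237 + 54.49·1198 + 54.49·113 = 99666.30.
Deflator = Nominal/Real × 100 = 135383.03/99666.30 × 100 = 135.836.

135.84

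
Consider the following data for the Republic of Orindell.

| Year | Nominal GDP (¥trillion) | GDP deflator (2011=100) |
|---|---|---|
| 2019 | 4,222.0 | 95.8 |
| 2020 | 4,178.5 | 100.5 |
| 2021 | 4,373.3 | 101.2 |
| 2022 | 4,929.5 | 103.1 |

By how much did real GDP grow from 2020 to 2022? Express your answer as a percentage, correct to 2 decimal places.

Real GDP 2020 = 4178.5/1.005 = 4157.71.
Real GDP 2022 = 4929.5/1.031 = 4781.28.
Change = 4781.28/4157.71 − 1 = 0.1500.

15.00%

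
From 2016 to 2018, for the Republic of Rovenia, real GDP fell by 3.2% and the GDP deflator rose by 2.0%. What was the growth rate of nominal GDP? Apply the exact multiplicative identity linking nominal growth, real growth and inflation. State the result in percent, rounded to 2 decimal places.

-1.26%

(1 + g_nom) = (1 + g_real)(1 + π) = 0.9680 × 1.0200 = 0.98736.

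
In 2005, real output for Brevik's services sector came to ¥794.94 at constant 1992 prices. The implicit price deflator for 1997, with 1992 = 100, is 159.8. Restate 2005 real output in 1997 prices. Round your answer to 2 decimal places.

Real output in 1997 prices = Real output in 1992 prices × (P_1997/P_1992) = 794.94 × 1.598 = 1270.31.

¥1,270.31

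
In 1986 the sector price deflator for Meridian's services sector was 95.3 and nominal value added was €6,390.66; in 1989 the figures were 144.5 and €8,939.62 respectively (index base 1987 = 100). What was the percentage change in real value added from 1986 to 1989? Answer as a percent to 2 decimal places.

-7.74%

Deflate each year: 1986 → 6390.66/0.953 = 6705.83; 1989 → 8939.62/1.445 = 6186.59.
So real value added changed by 6186.59/6705.83 − 1 = -0.0774, i.e. -7.74%.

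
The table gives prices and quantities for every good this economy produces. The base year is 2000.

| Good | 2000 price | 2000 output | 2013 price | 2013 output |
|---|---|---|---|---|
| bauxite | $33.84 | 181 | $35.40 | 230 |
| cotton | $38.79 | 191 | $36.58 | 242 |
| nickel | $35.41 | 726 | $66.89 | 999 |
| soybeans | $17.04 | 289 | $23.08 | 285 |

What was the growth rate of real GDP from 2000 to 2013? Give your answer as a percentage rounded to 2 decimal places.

29.97%

Real GDP 2000 = Nominal GDP 2000 = 33.84·181 + 38.79·191 + 35.41·726 + 17.04·289 = 44166.15.
Real GDP 2013 (at 2000 prices) = 33.84·230 + 38.79·242 + 35.41·999 + 17.04·285 = 57401.37.
Real growth = 57401.37/44166.15 − 1 = 0.2997.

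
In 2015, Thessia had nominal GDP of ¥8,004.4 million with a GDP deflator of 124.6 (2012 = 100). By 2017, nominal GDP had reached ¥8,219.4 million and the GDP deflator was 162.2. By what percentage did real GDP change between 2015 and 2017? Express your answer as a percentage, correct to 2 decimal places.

Deflate each year: 2015 → 8004.4/1.246 = 6424.08; 2017 → 8219.4/1.622 = 5067.45.
So real GDP changed by 5067.45/6424.08 − 1 = -0.2112, i.e. -21.12%.

-21.12%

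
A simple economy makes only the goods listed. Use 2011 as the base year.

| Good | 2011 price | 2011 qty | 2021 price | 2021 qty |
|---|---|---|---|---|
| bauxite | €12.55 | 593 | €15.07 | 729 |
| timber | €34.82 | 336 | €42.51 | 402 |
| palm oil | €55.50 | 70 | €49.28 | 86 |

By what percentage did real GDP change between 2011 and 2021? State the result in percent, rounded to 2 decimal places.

Real GDP 2011 = Nominal GDP 2011 = 12.55·593 + 34.82·336 + 55.50·70 = 23026.67.
Real GDP 2021 (at 2011 prices) = 12.55·729 + 34.82·402 + 55.50·86 = 27919.59.
Real growth = 27919.59/23026.67 − 1 = 0.2125.

21.25%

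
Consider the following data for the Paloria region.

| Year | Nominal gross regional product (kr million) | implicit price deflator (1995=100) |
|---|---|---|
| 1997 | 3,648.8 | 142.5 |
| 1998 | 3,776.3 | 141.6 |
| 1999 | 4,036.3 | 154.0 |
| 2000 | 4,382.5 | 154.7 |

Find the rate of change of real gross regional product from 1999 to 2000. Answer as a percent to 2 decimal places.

8.09%

Real gross regional product 1999 = 4036.3/1.540 = 2620.97.
Real gross regional product 2000 = 4382.5/1.547 = 2832.90.
Change = 2832.90/2620.97 − 1 = 0.0809.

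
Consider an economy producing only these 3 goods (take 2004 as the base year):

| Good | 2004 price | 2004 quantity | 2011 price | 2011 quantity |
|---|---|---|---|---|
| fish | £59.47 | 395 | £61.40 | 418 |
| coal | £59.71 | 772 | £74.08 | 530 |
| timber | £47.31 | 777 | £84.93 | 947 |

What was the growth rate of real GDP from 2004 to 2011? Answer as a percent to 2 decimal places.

-4.74%

Real GDP 2004 = Nominal GDP 2004 = 59.47·395 + 59.71·772 + 47.31·777 = 106346.64.
Real GDP 2011 (at 2004 prices) = 59.47·418 + 59.71·530 + 47.31·947 = 101307.33.
Real growth = 101307.33/106346.64 − 1 = -0.0474.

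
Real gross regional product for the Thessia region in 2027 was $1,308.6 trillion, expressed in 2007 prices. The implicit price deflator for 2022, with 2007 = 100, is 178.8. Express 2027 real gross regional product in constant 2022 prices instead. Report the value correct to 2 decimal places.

$2,339.78 trillion

Real gross regional product in 2022 prices = Real gross regional product in 2007 prices × (P_2022/P_2007) = 1308.6 × 1.788 = 2339.78.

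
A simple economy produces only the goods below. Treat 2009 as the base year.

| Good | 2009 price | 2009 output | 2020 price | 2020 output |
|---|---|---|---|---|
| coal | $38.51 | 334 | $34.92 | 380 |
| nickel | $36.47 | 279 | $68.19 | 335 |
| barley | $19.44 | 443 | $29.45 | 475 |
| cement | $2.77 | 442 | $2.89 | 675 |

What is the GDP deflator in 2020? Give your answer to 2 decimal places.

Nominal GDP 2020 = 34.92·380 + 68.19·335 + 29.45·475 + 2.89·675 = 52052.75.
Real GDP 2020 (at 2009 prices) = 38.51·380 + 36.47·335 + 19.44·475 + 2.77·675 = 37955.00.
Deflator = Nominal/Real × 100 = 52052.75/37955.00 × 100 = 137.143.

137.14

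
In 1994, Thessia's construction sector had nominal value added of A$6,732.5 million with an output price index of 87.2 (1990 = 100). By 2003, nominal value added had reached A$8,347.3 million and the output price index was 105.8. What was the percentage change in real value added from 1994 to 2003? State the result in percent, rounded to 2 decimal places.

Deflate each year: 1994 → 6732.5/0.872 = 7720.76; 2003 → 8347.3/1.058 = 7889.70.
So real value added changed by 7889.70/7720.76 − 1 = 0.0219, i.e. 2.19%.

2.19%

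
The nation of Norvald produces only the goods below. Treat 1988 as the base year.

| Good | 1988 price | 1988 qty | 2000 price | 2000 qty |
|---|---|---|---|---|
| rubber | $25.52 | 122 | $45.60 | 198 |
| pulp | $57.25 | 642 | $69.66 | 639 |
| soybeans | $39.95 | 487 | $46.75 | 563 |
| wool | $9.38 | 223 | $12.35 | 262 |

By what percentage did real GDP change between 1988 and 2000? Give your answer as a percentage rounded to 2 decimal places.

Real GDP 1988 = Nominal GDP 1988 = 25.52·122 + 57.25·642 + 39.95·487 + 9.38·223 = 61415.33.
Real GDP 2000 (at 1988 prices) = 25.52·198 + 57.25·639 + 39.95·563 + 9.38·262 = 66585.12.
Real growth = 66585.12/61415.33 − 1 = 0.0842.

8.42%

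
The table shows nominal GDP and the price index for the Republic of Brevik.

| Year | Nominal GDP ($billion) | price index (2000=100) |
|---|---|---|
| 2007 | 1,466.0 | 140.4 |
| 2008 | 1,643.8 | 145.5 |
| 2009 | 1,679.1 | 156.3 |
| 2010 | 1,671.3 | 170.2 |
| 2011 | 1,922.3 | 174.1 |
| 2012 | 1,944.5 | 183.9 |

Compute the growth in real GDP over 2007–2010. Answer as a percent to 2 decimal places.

Real GDP 2007 = 1466.0/1.404 = 1044.16.
Real GDP 2010 = 1671.3/1.702 = 981.96.
Change = 981.96/1044.16 − 1 = -0.0596.

-5.96%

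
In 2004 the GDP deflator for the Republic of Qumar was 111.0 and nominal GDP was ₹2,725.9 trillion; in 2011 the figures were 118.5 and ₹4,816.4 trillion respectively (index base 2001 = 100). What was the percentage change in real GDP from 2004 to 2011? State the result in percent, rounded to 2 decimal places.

Real GDP 2004 = 2725.9 / 1.110 = 2455.77.
Real GDP 2011 = 4816.4 / 1.185 = 4064.47.
Real growth = 4064.47 / 2455.77 − 1 = 0.6551.

65.51%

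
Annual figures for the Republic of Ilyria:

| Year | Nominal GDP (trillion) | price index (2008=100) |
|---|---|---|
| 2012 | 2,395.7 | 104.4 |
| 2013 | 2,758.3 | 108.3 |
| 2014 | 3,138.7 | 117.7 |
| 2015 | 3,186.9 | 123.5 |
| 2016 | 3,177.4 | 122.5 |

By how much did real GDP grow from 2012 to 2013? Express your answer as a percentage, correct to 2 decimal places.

Real GDP 2012 = 2395.7/1.044 = 2294.73.
Real GDP 2013 = 2758.3/1.083 = 2546.91.
Change = 2546.91/2294.73 − 1 = 0.1099.

10.99%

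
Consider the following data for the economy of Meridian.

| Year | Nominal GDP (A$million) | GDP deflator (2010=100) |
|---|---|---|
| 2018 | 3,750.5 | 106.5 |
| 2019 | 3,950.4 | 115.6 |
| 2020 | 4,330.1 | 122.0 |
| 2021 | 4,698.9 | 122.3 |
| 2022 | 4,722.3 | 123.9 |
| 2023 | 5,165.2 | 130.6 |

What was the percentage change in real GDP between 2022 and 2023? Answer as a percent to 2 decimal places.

3.77%

Real GDP 2022 = 4722.3/1.239 = 3811.38.
Real GDP 2023 = 5165.2/1.306 = 3954.98.
Change = 3954.98/3811.38 − 1 = 0.0377.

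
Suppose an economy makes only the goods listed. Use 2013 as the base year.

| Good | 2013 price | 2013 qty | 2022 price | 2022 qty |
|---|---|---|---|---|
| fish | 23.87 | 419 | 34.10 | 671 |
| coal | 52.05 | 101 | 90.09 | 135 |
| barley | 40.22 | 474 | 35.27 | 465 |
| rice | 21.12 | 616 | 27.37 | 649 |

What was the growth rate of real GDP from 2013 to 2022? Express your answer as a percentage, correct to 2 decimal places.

17.15%

Real GDP 2013 = Nominal GDP 2013 = 23.87·419 + 52.05·101 + 40.22·474 + 21.12·616 = 47332.78.
Real GDP 2022 (at 2013 prices) = 23.87·671 + 52.05·135 + 40.22·465 + 21.12·649 = 55452.70.
Real growth = 55452.70/47332.78 − 1 = 0.1715.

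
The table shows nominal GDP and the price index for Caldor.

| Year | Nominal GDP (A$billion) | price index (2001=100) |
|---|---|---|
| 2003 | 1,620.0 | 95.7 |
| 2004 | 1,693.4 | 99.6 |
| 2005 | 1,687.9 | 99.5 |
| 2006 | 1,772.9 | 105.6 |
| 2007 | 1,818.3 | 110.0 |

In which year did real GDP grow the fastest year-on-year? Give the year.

2004: real = 1693.4/0.996 = 1700.20; growth vs 2003 (1692.79) = 0.44%.
2005: real = 1687.9/0.995 = 1696.38; growth vs 2004 (1700.20) = -0.22%.
2006: real = 1772.9/1.056 = 1678.88; growth vs 2005 (1696.38) = -1.03%.
2007: real = 1818.3/1.100 = 1653.00; growth vs 2006 (1678.88) = -1.54%.

2004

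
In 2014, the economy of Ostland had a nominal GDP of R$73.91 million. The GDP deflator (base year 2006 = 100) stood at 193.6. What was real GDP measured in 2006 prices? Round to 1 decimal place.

Real GDP = Nominal / (GDP deflator/100) = 73.91 / 1.936 = 38.18.

R$38.2 million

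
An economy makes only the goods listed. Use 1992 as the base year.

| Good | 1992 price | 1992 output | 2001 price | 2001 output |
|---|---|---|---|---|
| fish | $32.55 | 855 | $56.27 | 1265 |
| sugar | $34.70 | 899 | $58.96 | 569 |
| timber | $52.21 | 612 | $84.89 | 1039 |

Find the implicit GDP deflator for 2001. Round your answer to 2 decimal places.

167.52

Nominal GDP 2001 = 56.27·1265 + 58.96·569 + 84.89·1039 = 192930.50.
Real GDP 2001 (at 1992 prices) = 32.55·1265 + 34.70·569 + 52.21·1039 = 115166.24.
Deflator = Nominal/Real × 100 = 192930.50/115166.24 × 100 = 167.523.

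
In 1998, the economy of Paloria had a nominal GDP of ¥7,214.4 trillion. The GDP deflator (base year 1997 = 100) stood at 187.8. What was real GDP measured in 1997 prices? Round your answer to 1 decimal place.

¥3,841.5 trillion

Real GDP = Nominal / (GDP deflator/100) = 7214.4 / 1.878 = 3841.53.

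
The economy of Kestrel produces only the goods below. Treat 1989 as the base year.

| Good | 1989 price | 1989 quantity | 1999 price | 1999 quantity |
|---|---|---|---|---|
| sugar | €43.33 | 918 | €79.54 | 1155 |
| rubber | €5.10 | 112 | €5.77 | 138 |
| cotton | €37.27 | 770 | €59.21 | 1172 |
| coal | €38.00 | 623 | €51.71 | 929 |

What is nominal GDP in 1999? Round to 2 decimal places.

€210097.67

Nominal GDP 1999 = Σ (p_1999 × q_1999) = 79.54·1155 + 5.77·138 + 59.21·1172 + 51.71·929 = 210097.67.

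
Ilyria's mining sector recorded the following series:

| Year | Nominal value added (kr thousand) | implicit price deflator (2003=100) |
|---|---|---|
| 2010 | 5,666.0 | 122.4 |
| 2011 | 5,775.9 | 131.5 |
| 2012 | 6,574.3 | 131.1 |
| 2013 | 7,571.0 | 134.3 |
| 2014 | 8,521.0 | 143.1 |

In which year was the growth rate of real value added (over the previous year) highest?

2011: real = 5775.9/1.315 = 4392.32; growth vs 2010 (4629.08) = -5.11%.
2012: real = 6574.3/1.311 = 5014.72; growth vs 2011 (4392.32) = 14.17%.
2013: real = 7571.0/1.343 = 5637.38; growth vs 2012 (5014.72) = 12.42%.
2014: real = 8521.0/1.431 = 5954.58; growth vs 2013 (5637.38) = 5.63%.

2012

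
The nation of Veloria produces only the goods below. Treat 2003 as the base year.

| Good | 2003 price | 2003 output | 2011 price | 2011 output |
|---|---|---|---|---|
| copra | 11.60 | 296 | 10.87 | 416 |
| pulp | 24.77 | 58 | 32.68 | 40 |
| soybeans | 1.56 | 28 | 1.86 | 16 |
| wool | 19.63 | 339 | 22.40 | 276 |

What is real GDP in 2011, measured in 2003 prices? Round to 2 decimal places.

Real GDP 2011 = Σ (p_2003 × q_2011) = 11.60·416 + 24.77·40 + 1.56·16 + 19.63·276 = 11259.24.

11259.24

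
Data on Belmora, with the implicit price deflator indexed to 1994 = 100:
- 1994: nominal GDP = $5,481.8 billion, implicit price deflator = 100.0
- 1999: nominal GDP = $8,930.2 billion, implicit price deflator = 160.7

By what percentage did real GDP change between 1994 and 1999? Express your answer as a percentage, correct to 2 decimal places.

Deflate each year: 1994 → 5481.8/1.000 = 5481.80; 1999 → 8930.2/1.607 = 5557.06.
So real GDP changed by 5557.06/5481.80 − 1 = 0.0137, i.e. 1.37%.

1.37%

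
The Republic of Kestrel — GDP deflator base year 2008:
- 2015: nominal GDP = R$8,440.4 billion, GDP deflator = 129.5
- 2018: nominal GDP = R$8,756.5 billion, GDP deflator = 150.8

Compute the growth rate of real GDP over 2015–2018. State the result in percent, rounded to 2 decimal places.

Deflate each year: 2015 → 8440.4/1.295 = 6517.68; 2018 → 8756.5/1.508 = 5806.70.
So real GDP changed by 5806.70/6517.68 − 1 = -0.1091, i.e. -10.91%.

-10.91%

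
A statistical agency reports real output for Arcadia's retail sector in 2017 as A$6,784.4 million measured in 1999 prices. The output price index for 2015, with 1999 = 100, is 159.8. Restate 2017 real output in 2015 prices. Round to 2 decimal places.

Real output in 2015 prices = Real output in 1999 prices × (P_2015/P_1999) = 6784.4 × 1.598 = 10841.47.

A$10,841.47 million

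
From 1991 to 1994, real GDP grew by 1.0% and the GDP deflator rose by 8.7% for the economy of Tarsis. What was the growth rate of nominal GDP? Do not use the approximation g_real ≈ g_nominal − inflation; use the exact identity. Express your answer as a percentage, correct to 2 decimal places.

9.79%

(1 + g_nom) = (1 + g_real)(1 + π) = 1.0100 × 1.0870 = 1.09787.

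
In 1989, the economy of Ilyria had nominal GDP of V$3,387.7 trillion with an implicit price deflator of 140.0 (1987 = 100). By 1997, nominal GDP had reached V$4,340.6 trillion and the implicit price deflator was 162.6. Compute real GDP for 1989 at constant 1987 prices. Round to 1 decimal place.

V$2,419.8 trillion

Real GDP = Nominal / (implicit price deflator/100) = 3387.7 / 1.400 = 2419.79.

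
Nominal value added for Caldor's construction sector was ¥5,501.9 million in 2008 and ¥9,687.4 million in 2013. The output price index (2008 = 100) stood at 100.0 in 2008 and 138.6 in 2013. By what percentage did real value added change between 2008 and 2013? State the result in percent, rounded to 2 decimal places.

27.04%

Real value added 2008 = 5501.9 / 1.000 = 5501.90.
Real value added 2013 = 9687.4 / 1.386 = 6989.47.
Real growth = 6989.47 / 5501.90 − 1 = 0.2704.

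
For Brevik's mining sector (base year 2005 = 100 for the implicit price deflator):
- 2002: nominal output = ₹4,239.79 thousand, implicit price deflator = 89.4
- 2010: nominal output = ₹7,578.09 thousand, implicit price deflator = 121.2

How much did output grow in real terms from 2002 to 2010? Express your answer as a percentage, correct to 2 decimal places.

31.84%

Real output 2002 = 4239.79 / 0.894 = 4742.49.
Real output 2010 = 7578.09 / 1.212 = 6252.55.
Real growth = 6252.55 / 4742.49 − 1 = 0.3184.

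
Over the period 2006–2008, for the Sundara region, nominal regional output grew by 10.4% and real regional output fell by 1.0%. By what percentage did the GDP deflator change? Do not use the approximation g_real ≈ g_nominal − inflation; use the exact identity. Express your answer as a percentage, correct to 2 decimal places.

11.52%

(1 + g_nom) = (1 + g_real)(1 + π), so π = 1.1040 / 0.9900 − 1 = 0.11515.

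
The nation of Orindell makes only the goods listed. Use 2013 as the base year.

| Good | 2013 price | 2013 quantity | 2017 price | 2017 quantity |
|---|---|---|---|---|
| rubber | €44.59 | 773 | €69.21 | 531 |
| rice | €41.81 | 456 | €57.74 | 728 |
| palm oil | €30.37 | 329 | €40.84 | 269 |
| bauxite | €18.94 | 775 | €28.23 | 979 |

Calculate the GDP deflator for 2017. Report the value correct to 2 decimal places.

145.26

Nominal GDP 2017 = 69.21·531 + 57.74·728 + 40.84·269 + 28.23·979 = 117408.36.
Real GDP 2017 (at 2013 prices) = 44.59·531 + 41.81·728 + 30.37·269 + 18.94·979 = 80826.76.
Deflator = Nominal/Real × 100 = 117408.36/80826.76 × 100 = 145.259.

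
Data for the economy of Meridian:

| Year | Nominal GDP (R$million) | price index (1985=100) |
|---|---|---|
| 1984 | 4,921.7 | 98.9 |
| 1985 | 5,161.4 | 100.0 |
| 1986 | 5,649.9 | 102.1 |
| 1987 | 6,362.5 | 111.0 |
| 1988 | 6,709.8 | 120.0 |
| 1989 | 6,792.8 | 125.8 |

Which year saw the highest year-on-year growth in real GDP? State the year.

1985: real = 5161.4/1.000 = 5161.40; growth vs 1984 (4976.44) = 3.72%.
1986: real = 5649.9/1.021 = 5533.69; growth vs 1985 (5161.40) = 7.21%.
1987: real = 6362.5/1.110 = 5731.98; growth vs 1986 (5533.69) = 3.58%.
1988: real = 6709.8/1.200 = 5591.50; growth vs 1987 (5731.98) = -2.45%.
1989: real = 6792.8/1.258 = 5399.68; growth vs 1988 (5591.50) = -3.43%.

1986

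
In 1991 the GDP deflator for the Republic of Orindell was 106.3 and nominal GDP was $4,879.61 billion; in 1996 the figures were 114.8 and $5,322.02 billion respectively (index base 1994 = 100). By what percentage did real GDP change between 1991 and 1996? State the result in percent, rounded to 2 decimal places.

0.99%

Deflate each year: 1991 → 4879.61/1.063 = 4590.41; 1996 → 5322.02/1.148 = 4635.91.
So real GDP changed by 4635.91/4590.41 − 1 = 0.0099, i.e. 0.99%.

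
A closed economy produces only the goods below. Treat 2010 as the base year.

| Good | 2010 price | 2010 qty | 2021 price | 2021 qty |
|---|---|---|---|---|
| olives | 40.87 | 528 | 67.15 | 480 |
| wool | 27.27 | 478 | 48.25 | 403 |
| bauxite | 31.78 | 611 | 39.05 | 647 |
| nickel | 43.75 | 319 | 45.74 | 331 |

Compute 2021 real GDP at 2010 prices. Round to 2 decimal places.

Real GDP 2021 = Σ (p_2010 × q_2021) = 40.87·480 + 27.27·403 + 31.78·647 + 43.75·331 = 65650.32.

65650.32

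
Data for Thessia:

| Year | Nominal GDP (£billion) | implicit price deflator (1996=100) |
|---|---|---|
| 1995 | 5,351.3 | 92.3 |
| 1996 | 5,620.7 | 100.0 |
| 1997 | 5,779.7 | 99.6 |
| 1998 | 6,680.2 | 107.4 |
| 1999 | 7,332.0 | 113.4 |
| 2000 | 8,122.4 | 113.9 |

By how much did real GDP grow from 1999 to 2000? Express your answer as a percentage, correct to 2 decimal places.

Real GDP 1999 = 7332.0/1.134 = 6465.61.
Real GDP 2000 = 8122.4/1.139 = 7131.17.
Change = 7131.17/6465.61 − 1 = 0.1029.

10.29%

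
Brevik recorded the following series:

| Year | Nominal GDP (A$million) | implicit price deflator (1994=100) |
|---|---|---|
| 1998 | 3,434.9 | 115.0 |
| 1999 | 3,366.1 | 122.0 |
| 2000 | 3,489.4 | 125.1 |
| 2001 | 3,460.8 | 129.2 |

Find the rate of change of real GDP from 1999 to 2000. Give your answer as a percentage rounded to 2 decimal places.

Real GDP 1999 = 3366.1/1.220 = 2759.10.
Real GDP 2000 = 3489.4/1.251 = 2789.29.
Change = 2789.29/2759.10 − 1 = 0.0109.

1.09%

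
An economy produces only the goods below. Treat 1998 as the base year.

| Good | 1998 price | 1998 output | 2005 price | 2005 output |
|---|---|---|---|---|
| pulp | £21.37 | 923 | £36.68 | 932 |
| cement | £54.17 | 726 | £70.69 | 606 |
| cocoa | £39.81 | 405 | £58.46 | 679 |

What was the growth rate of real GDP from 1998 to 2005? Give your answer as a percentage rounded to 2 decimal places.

6.12%

Real GDP 1998 = Nominal GDP 1998 = 21.37·923 + 54.17·726 + 39.81·405 = 75174.98.
Real GDP 2005 (at 1998 prices) = 21.37·932 + 54.17·606 + 39.81·679 = 79774.85.
Real growth = 79774.85/75174.98 − 1 = 0.0612.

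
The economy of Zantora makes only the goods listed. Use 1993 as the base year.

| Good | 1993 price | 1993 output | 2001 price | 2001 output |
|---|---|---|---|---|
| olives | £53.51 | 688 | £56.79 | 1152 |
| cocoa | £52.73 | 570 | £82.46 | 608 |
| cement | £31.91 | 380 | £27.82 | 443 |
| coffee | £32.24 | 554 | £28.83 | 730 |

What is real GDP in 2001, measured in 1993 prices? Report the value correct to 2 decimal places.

Real GDP 2001 = Σ (p_1993 × q_2001) = 53.51·1152 + 52.73·608 + 31.91·443 + 32.24·730 = 131374.69.

£131374.69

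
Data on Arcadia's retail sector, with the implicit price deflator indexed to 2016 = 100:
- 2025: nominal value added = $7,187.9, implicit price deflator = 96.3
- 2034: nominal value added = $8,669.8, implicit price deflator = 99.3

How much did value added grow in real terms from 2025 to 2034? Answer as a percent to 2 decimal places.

Real value added 2025 = 7187.9 / 0.963 = 7464.07.
Real value added 2034 = 8669.8 / 0.993 = 8730.92.
Real growth = 8730.92 / 7464.07 − 1 = 0.1697.

16.97%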